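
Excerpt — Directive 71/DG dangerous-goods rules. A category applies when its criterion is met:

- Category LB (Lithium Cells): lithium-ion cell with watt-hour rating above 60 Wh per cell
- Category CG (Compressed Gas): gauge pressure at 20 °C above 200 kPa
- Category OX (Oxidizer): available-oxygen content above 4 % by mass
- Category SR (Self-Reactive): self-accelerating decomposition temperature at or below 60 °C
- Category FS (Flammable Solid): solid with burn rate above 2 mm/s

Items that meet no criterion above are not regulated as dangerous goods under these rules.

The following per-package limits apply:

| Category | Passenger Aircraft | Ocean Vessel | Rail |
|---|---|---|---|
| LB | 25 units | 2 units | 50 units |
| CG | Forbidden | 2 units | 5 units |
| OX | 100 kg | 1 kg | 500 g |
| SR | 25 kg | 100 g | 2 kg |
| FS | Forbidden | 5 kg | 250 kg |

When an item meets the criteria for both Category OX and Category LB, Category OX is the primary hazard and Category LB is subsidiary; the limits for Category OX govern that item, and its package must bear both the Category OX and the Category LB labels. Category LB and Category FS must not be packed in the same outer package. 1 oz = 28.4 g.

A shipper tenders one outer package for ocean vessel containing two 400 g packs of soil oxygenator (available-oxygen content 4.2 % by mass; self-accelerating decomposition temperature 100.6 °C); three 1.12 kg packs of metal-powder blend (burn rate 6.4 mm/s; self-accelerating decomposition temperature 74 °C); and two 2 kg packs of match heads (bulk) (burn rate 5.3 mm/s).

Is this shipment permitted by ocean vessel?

No

Soil oxygenator: available-oxygen content 4.2 % by mass > 4 % by mass → Category OX (Oxidizer).
The metal-powder blend has burn rate 6.4 mm/s, which is > 2 mm/s, so it is Category FS (Flammable Solid).
Match heads (bulk): burn rate 5.3 mm/s > 2 mm/s → Category FS (Flammable Solid).
Category FS net quantity: (three 1.12 kg packs = 3.36 kg) + (two 2 kg packs = 4 kg) = 7.36 kg.
7.36 kg exceeds the ocean vessel limit of 5 kg for Category FS.
Category OX quantity: two 400 g packs = 800 g.
That is within the Category OX ocean vessel limit of 1 kg.
The segregation rule (Category LB with Category FS) does not apply to Category FS with Category OX.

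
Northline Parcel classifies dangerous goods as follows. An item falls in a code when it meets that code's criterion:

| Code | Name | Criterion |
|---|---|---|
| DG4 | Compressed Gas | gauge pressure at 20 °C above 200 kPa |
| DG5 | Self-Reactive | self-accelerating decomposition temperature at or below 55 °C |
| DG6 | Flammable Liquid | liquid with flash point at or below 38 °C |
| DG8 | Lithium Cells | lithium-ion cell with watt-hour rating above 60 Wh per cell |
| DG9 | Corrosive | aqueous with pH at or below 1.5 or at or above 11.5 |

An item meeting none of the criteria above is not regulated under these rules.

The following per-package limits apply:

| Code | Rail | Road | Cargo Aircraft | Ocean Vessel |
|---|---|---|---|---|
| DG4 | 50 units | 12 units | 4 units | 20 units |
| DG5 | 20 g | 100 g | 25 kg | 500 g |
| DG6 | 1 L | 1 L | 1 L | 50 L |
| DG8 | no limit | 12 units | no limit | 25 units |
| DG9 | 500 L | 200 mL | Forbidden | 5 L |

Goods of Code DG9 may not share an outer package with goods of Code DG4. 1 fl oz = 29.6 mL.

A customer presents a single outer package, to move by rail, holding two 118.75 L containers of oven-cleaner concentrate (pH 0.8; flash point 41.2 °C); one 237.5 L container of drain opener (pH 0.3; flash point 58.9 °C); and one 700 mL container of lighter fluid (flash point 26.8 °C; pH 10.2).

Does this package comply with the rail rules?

The oven-cleaner concentrate has pH 0.8, which is ≤ 1.5, so it is Code DG9 (Corrosive).
With pH 0.3 (≤ 1.5), the drain opener falls in Code DG9.
Flash point 26.8 °C meets the Code DG6 criterion (Flammable Liquid), so the lighter fluid is Code DG6.
Code DG9 net quantity: (two 118.75 L containers = 237.5 L) + 237.5 L = 475 L.
475 L ≤ 500 L (rail limit, Code DG9) — within limit.
Code DG6 quantity: 700 mL.
700 mL is within the rail limit of 1 L for Code DG6.
The segregation rule (Code DG9 with Code DG4) does not apply to Code DG9 with Code DG6.
Every hazard code is within its rail limit and no segregation rule is violated.

Yes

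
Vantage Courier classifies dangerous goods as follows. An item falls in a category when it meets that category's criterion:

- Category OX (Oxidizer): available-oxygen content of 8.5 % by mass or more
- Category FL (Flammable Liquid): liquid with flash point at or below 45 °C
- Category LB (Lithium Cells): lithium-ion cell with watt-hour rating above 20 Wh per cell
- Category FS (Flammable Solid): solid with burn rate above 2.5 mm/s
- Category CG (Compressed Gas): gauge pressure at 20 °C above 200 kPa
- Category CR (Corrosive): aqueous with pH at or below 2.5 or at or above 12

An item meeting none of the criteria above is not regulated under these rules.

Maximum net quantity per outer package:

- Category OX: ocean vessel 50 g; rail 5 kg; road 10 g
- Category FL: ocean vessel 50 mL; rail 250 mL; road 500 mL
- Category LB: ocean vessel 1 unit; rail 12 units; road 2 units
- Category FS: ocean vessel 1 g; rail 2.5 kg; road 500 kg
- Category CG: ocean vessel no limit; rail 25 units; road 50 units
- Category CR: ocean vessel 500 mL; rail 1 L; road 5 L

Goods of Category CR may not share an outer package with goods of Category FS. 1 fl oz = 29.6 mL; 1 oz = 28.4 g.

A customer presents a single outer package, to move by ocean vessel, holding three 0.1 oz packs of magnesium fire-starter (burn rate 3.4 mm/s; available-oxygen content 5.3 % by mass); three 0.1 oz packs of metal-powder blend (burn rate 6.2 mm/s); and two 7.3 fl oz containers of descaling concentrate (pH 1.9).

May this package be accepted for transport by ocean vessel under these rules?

No

Burn rate 3.4 mm/s meets the Category FS criterion (Flammable Solid), so the magnesium fire-starter is Category FS.
The metal-powder blend has burn rate 6.2 mm/s, which is > 2.5 mm/s, so it is Category FS (Flammable Solid).
The descaling concentrate has pH 1.9, which is ≤ 2.5, so it is Category CR (Corrosive).
Category CR quantity: two 7.3 fl oz containers = 432.16 mL.
432.16 mL is within the ocean vessel limit of 500 mL for Category CR.
Category FS net quantity: (three 0.1 oz packs = 8.52 g) + (three 0.1 oz packs = 8.52 g) = 17.04 g.
17.04 g exceeds the ocean vessel limit of 1 g for Category FS.
Category CR and Category FS may not share an outer package.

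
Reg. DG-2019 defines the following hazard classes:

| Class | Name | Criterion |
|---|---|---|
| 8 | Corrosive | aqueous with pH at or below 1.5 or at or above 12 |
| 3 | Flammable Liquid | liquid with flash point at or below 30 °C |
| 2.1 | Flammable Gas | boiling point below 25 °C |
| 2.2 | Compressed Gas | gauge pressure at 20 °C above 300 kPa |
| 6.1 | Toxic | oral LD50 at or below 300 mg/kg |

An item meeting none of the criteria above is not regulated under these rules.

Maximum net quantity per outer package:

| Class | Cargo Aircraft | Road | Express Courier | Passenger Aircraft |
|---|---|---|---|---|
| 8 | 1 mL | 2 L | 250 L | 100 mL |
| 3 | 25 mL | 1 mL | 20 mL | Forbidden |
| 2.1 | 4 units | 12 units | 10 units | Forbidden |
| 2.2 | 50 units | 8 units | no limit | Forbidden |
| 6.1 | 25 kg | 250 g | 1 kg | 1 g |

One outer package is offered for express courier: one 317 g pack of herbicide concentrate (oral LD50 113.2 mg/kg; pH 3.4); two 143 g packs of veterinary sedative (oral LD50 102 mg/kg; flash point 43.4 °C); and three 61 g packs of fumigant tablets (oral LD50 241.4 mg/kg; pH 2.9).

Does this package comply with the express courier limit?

Yes

With oral LD50 113.2 mg/kg (≤ 300 mg/kg), the herbicide concentrate falls in Class 6.1.
Oral LD50 102 mg/kg meets the Class 6.1 criterion (Toxic), so the veterinary sedative is Class 6.1.
The fumigant tablets have oral LD50 241.4 mg/kg, which is ≤ 300 mg/kg, so they are Class 6.1 (Toxic).
Class 6.1 net quantity: 317 g + (two 143 g packs = 286 g) + (three 61 g packs = 183 g) = 786 g.
That is within the Class 6.1 express courier limit of 1 kg.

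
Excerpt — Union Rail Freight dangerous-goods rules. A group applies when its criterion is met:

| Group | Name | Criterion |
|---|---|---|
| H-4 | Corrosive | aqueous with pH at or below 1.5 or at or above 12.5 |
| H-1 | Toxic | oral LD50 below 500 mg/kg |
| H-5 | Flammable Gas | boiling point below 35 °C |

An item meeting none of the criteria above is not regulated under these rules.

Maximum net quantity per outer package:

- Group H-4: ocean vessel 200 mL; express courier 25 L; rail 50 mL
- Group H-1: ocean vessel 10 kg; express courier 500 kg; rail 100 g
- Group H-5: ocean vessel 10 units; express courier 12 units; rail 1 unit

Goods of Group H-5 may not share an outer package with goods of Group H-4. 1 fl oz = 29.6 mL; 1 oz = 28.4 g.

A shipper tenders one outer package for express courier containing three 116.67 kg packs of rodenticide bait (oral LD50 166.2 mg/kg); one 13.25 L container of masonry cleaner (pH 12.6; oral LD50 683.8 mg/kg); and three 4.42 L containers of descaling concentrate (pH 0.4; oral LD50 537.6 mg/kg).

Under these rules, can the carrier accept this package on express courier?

The rodenticide bait has oral LD50 166.2 mg/kg, which is < 500 mg/kg, so it is Group H-1 (Toxic).
Masonry cleaner: pH 12.6 ≥ 12.5 → Group H-4 (Corrosive).
With pH 0.4 (≤ 1.5), the descaling concentrate falls in Group H-4.
Group H-1 quantity: three 116.67 kg packs = 350.01 kg.
350.01 kg is within the express courier limit of 500 kg for Group H-1.
Total Group H-4: 13.25 L + (three 4.42 L containers = 13.26 L) = 26.51 L.
26.51 L exceeds the express courier limit of 25 L for Group H-4.
The segregation rule (Group H-5 with Group H-4) does not apply to Group H-1 with Group H-4.

No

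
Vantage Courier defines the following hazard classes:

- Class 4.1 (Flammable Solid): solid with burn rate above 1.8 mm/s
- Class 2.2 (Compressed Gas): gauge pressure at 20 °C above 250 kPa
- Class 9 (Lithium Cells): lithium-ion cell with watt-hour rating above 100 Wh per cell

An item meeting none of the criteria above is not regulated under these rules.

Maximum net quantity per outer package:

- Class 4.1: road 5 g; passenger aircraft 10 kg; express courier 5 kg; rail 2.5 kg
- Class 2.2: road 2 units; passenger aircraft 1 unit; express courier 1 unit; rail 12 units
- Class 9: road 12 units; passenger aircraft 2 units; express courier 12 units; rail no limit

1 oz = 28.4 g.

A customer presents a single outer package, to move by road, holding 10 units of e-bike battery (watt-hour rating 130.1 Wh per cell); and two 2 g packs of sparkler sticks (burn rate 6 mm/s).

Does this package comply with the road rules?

Yes

Watt-hour rating 130.1 Wh per cell meets the Class 9 criterion (Lithium Cells), so the e-bike battery is Class 9.
The sparkler sticks have burn rate 6 mm/s, which is > 1.8 mm/s, so they are Class 4.1 (Flammable Solid).
Class 4.1 quantity: two 2 g packs = 4 g.
4 g ≤ 5 g (road limit, Class 4.1) — within limit.
Class 9 quantity: 10 units.
10 units is within the road limit of 12 units for Class 9.
Every hazard class is within its road limit and no segregation rule is violated.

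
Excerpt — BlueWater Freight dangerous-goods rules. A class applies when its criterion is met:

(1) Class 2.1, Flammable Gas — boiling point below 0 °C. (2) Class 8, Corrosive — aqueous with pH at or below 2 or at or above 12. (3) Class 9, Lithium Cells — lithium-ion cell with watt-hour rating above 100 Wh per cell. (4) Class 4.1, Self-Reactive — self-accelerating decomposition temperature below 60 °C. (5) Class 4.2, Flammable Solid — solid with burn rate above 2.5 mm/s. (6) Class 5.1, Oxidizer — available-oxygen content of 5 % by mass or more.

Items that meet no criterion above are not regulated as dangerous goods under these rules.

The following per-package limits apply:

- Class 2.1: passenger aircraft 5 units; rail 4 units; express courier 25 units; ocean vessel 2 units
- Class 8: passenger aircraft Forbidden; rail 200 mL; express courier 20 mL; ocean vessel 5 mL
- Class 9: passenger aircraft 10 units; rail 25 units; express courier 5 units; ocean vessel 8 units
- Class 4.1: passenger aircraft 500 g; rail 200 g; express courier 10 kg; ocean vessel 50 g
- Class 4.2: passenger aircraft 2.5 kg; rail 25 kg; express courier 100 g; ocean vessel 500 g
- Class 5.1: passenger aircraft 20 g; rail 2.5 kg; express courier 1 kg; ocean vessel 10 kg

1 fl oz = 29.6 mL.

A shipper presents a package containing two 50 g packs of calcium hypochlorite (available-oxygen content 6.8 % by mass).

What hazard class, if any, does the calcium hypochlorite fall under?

Class 5.1

Available-oxygen content 6.8 % by mass meets the Class 5.1 criterion (Oxidizer), so the calcium hypochlorite is Class 5.1.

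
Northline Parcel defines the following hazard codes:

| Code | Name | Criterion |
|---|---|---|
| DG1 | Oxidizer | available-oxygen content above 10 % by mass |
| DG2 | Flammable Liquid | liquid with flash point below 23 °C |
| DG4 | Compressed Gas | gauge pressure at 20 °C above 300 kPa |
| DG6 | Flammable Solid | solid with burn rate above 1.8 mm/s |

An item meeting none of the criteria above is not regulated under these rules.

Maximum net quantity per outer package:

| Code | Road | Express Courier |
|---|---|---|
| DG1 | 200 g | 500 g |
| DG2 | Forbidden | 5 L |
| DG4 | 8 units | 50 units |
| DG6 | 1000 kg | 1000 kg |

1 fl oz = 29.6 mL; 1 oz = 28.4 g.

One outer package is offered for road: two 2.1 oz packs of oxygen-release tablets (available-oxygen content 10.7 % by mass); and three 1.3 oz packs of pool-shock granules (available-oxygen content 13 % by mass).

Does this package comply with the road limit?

Oxygen-release tablets: available-oxygen content 10.7 % by mass > 10 % by mass → Code DG1 (Oxidizer).
With available-oxygen content 13 % by mass (> 10 % by mass), the pool-shock granules fall in Code DG1.
Code DG1 net quantity: (two 2.1 oz packs = 119.28 g) + (three 1.3 oz packs = 110.76 g) = 230.04 g.
230.04 g exceeds the road limit of 200 g for Code DG1.

No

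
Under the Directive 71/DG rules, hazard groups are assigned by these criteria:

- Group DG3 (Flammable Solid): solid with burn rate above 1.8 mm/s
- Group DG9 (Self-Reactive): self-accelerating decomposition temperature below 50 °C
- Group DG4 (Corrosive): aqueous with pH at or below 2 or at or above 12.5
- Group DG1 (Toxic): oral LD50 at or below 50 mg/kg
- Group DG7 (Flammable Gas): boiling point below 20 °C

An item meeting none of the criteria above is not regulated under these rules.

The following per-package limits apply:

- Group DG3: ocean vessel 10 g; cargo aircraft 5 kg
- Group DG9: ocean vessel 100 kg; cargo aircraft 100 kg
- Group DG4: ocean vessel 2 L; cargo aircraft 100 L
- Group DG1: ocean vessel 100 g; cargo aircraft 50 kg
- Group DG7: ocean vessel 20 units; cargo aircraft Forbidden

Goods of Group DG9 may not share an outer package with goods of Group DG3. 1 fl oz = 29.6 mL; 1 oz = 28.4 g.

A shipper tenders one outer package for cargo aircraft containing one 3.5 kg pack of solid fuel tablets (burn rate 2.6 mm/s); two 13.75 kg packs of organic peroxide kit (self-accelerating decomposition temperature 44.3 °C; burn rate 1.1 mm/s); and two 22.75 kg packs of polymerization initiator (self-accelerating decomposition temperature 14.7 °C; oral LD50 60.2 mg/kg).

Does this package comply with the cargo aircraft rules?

Burn rate 2.6 mm/s meets the Group DG3 criterion (Flammable Solid), so the solid fuel tablets are Group DG3.
Self-accelerating decomposition temperature 44.3 °C meets the Group DG9 criterion (Self-Reactive), so the organic peroxide kit is Group DG9.
With self-accelerating decomposition temperature 14.7 °C (< 50 °C), the polymerization initiator falls in Group DG9.
Group DG9 net quantity: (two 13.75 kg packs = 27.5 kg) + (two 22.75 kg packs = 45.5 kg) = 73 kg.
73 kg is within the cargo aircraft limit of 100 kg for Group DG9.
Group DG3 quantity: 3.5 kg.
3.5 kg is within the cargo aircraft limit of 5 kg for Group DG3.
Group DG9 and Group DG3 may not share an outer package.

No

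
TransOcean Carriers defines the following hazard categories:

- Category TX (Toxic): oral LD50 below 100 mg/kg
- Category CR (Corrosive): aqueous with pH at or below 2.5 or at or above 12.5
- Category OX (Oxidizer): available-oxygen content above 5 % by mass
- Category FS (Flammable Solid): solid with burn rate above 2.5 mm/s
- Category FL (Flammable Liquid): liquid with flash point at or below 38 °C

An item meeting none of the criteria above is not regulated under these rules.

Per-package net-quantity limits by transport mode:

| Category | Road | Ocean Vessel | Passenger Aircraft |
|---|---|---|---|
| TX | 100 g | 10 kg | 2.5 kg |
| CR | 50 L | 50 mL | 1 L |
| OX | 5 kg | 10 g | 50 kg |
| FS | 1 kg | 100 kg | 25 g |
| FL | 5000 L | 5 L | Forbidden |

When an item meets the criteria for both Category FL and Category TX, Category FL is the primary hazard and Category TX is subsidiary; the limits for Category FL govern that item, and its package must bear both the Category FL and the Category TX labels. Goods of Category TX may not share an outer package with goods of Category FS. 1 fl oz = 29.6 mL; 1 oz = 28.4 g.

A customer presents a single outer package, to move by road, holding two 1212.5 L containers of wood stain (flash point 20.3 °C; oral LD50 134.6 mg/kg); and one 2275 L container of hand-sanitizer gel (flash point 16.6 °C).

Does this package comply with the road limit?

Yes

Flash point 20.3 °C meets the Category FL criterion (Flammable Liquid), so the wood stain is Category FL.
With flash point 16.6 °C (≤ 38 °C), the hand-sanitizer gel falls in Category FL.
Category FL net quantity: (two 1212.5 L containers = 2425 L) + 2275 L = 4700 L.
4700 L ≤ 5000 L (road limit, Category FL) — within limit.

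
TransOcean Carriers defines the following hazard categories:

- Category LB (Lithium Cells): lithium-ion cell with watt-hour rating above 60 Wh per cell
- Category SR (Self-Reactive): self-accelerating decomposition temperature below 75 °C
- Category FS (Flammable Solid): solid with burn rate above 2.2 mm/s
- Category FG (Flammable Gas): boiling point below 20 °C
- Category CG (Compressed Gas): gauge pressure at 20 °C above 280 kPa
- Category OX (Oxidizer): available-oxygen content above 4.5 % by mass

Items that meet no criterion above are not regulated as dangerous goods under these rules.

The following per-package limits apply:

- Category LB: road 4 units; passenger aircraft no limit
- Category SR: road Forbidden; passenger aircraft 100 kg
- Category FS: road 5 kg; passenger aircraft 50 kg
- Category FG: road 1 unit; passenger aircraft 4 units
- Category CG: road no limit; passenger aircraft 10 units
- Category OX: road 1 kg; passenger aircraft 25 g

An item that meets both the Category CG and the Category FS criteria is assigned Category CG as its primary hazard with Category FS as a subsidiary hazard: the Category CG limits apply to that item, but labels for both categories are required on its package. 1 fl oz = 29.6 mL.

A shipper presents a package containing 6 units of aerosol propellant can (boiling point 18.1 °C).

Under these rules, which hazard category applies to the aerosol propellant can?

The aerosol propellant can has boiling point 18.1 °C, which is < 20 °C, so it is Category FG (Flammable Gas).

Category FG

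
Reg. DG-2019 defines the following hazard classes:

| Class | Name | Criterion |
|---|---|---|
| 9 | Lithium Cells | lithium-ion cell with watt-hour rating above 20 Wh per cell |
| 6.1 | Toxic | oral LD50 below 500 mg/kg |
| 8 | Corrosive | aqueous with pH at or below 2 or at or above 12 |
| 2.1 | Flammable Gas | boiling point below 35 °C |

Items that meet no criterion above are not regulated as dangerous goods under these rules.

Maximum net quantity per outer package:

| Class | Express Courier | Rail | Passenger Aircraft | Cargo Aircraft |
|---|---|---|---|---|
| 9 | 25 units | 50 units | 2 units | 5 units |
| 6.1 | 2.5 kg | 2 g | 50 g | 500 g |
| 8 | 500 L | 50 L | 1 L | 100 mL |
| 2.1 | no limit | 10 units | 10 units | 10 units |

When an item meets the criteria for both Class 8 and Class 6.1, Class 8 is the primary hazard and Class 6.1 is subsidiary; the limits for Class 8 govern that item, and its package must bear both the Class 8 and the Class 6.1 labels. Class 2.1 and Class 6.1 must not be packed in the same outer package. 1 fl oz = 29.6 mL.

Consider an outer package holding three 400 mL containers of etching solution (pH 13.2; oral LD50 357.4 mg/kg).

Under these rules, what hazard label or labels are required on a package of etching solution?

Etching solution: pH 13.2 ≥ 12 → Class 8 (Corrosive).
Oral LD50 357.4 mg/kg meets the Class 6.1 criterion (Toxic), so the etching solution is Class 6.1.
By the precedence rule Class 8 is primary and Class 6.1 is subsidiary, and that rule requires both labels on the package.

Class 6.1 and 8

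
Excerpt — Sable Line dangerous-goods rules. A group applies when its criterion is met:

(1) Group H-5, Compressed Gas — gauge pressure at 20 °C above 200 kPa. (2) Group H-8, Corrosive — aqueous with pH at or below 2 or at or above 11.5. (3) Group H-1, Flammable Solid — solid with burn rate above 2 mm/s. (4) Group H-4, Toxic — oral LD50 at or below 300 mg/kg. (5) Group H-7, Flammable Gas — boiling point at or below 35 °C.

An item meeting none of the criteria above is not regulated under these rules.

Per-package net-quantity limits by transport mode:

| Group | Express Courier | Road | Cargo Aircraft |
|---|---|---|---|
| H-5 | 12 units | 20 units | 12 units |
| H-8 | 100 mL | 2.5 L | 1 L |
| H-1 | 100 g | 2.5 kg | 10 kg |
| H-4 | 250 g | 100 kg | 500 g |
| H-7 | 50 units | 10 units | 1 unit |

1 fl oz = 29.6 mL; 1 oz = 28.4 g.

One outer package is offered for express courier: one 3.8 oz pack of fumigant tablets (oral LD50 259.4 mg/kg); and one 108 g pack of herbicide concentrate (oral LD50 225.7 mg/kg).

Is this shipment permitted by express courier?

Yes

The fumigant tablets have oral LD50 259.4 mg/kg, which is ≤ 300 mg/kg, so they are Group H-4 (Toxic).
With oral LD50 225.7 mg/kg (≤ 300 mg/kg), the herbicide concentrate falls in Group H-4.
Group H-4 net quantity: (one 3.8 oz pack = 107.92 g) + 108 g = 215.92 g.
That is within the Group H-4 express courier limit of 250 g.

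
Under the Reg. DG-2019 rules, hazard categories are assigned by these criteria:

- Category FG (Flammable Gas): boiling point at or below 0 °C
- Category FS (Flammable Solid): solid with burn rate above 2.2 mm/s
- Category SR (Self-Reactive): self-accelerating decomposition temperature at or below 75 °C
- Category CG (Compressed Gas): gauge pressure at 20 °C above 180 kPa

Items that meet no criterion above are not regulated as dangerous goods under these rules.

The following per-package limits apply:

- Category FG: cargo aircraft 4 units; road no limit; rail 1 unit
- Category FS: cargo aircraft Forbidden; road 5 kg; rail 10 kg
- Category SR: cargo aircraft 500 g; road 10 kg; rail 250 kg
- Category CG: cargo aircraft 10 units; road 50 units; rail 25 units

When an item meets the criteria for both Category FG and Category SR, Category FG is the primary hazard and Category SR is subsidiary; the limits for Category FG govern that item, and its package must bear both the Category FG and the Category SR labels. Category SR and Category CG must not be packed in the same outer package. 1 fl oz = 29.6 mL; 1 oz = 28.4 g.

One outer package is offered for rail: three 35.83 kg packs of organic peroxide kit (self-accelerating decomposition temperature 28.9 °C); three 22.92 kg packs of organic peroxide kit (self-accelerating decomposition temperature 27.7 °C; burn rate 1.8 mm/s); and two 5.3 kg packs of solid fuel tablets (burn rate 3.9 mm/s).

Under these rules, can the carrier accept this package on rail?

Self-accelerating decomposition temperature 28.9 °C meets the Category SR criterion (Self-Reactive), so the organic peroxide kit is Category SR.
Self-accelerating decomposition temperature 27.7 °C meets the Category SR criterion (Self-Reactive), so the organic peroxide kit is Category SR.
Burn rate 3.9 mm/s meets the Category FS criterion (Flammable Solid), so the solid fuel tablets are Category FS.
Total Category SR: (three 35.83 kg packs = 107.49 kg) + (three 22.92 kg packs = 68.76 kg) = 176.25 kg.
176.25 kg ≤ 250 kg (rail limit, Category SR) — within limit.
Category FS quantity: two 5.3 kg packs = 10.6 kg.
10.6 kg exceeds the rail limit of 10 kg for Category FS.
The segregation rule (Category SR with Category CG) does not apply to Category SR with Category FS.

No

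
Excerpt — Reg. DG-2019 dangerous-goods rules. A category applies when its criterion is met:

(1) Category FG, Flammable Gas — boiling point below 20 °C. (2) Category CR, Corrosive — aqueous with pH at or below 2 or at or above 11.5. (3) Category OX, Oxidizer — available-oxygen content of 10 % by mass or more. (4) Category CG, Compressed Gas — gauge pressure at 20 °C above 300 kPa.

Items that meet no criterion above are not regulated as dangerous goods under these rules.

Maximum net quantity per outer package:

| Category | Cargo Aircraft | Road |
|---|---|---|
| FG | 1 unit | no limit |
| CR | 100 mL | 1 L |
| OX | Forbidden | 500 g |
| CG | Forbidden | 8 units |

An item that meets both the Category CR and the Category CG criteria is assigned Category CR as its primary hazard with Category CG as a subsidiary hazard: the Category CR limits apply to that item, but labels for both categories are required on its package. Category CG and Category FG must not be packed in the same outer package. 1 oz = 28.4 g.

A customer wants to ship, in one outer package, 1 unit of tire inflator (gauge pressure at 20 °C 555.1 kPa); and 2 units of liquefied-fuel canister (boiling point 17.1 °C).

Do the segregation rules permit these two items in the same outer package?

With gauge pressure at 20 °C 555.1 kPa (> 300 kPa), the tire inflator falls in Category CG.
Liquefied-fuel canister: boiling point 17.1 °C < 20 °C → Category FG (Flammable Gas).
Category CG and Category FG may not share an outer package.

No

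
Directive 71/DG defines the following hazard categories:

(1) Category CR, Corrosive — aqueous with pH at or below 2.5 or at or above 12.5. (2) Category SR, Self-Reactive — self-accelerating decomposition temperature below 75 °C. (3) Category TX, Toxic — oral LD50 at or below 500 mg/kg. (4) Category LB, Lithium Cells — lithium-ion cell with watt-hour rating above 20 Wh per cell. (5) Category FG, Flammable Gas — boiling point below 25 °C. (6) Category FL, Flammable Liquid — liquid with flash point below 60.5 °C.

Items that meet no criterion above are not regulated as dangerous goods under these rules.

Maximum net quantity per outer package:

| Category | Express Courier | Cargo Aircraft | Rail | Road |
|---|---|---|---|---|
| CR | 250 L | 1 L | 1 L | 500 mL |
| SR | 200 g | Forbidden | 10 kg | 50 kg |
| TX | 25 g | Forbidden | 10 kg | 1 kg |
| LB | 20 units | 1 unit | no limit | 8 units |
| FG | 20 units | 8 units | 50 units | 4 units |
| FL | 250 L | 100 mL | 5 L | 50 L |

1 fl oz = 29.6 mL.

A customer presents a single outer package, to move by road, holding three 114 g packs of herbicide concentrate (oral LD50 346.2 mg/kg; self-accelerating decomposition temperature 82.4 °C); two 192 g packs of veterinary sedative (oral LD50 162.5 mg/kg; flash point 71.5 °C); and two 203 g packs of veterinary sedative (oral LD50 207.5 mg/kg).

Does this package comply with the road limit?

The herbicide concentrate has oral LD50 346.2 mg/kg, which is ≤ 500 mg/kg, so it is Category TX (Toxic).
Oral LD50 162.5 mg/kg meets the Category TX criterion (Toxic), so the veterinary sedative is Category TX.
Oral LD50 207.5 mg/kg meets the Category TX criterion (Toxic), so the veterinary sedative is Category TX.
Category TX net quantity: (three 114 g packs = 342 g) + (two 192 g packs = 384 g) + (two 203 g packs = 406 g) = 1.132 kg.
That exceeds the Category TX road limit of 1 kg.

No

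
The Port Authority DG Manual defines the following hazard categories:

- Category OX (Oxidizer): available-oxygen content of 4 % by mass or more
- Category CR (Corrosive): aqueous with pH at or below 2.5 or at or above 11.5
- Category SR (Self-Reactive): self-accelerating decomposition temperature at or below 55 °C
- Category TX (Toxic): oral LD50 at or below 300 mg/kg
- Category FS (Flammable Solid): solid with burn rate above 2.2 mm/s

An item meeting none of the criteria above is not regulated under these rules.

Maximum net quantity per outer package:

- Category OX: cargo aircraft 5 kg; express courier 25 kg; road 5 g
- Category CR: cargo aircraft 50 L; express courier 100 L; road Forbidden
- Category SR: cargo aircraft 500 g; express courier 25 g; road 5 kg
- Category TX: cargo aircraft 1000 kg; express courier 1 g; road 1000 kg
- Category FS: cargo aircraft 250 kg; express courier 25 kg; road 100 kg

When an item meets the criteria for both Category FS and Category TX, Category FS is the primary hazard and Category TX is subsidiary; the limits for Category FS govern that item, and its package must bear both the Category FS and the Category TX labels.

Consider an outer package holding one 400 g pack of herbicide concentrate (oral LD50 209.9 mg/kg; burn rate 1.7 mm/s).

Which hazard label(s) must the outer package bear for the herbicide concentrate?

Category TX

With oral LD50 209.9 mg/kg (≤ 300 mg/kg), the herbicide concentrate falls in Category TX.
Only the Category TX label is required.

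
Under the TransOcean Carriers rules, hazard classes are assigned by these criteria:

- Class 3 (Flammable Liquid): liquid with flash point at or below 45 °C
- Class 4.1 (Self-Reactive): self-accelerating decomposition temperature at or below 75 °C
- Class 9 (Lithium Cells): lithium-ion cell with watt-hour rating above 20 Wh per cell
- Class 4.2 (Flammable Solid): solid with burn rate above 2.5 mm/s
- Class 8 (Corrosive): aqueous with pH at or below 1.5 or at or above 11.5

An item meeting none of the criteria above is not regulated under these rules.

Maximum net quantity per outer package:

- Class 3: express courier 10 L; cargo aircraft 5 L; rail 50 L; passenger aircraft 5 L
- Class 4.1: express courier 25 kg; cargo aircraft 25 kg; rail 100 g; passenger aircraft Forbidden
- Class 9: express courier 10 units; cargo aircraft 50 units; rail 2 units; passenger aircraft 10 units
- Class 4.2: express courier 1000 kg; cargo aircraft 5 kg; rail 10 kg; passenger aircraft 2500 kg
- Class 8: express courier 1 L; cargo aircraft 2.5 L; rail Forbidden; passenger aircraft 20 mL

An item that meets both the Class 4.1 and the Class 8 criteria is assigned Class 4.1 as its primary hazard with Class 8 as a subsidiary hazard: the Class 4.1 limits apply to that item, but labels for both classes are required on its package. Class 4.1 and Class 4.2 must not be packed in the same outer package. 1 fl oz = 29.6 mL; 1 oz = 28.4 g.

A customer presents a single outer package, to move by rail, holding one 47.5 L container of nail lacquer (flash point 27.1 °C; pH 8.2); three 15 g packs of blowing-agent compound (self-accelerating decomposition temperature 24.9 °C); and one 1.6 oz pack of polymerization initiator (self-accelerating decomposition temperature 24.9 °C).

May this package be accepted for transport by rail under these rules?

Flash point 27.1 °C meets the Class 3 criterion (Flammable Liquid), so the nail lacquer is Class 3.
With self-accelerating decomposition temperature 24.9 °C (≤ 75 °C), the blowing-agent compound falls in Class 4.1.
With self-accelerating decomposition temperature 24.9 °C (≤ 75 °C), the polymerization initiator falls in Class 4.1.
Total Class 4.1: (three 15 g packs = 45 g) + (one 1.6 oz pack = 45.44 g) = 90.44 g.
That is within the Class 4.1 rail limit of 100 g.
Class 3 quantity: 47.5 L.
47.5 L is within the rail limit of 50 L for Class 3.
The segregation rule (Class 4.1 with Class 4.2) does not apply to Class 4.1 with Class 3.
Every hazard class is within its rail limit and no segregation rule is violated.

Yes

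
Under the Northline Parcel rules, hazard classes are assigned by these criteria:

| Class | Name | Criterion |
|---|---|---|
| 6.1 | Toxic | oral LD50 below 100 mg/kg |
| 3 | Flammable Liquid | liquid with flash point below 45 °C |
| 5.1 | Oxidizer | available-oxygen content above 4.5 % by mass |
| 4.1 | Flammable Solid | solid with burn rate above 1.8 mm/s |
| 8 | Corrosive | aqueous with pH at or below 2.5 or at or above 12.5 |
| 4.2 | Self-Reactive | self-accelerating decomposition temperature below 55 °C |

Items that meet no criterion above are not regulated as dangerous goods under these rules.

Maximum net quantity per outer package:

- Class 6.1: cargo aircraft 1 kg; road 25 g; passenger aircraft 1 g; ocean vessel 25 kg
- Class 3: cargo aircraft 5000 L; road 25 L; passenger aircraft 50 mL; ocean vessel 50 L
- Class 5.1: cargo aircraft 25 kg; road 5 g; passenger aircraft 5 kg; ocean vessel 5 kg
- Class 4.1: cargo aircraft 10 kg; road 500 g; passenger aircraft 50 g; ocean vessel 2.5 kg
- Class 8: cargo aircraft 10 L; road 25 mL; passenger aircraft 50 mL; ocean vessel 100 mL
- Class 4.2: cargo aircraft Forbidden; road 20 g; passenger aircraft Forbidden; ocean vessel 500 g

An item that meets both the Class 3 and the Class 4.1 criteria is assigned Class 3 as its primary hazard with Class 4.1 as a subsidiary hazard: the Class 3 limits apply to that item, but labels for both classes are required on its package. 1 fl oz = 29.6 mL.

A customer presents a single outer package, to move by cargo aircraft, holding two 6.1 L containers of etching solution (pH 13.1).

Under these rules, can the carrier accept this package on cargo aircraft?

Etching solution: pH 13.1 ≥ 12.5 → Class 8 (Corrosive).
Class 8 quantity: two 6.1 L containers = 12.2 L.
12.2 L > 10 L (cargo aircraft limit, Class 8) — over the limit.

No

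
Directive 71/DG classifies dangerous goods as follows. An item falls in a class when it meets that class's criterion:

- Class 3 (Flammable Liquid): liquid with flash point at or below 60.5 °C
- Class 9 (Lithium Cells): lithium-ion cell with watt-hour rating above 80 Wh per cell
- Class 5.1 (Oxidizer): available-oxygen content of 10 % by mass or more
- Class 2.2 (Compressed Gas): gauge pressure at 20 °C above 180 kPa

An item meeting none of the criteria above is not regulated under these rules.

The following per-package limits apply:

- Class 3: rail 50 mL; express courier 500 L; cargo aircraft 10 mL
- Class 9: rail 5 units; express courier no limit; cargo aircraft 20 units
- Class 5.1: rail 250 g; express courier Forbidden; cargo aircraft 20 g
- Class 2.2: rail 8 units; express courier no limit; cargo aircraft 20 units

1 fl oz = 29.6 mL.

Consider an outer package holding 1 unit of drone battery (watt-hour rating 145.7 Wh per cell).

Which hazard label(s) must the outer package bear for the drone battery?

Watt-hour rating 145.7 Wh per cell meets the Class 9 criterion (Lithium Cells), so the drone battery is Class 9.
Only the Class 9 label is required.

Class 9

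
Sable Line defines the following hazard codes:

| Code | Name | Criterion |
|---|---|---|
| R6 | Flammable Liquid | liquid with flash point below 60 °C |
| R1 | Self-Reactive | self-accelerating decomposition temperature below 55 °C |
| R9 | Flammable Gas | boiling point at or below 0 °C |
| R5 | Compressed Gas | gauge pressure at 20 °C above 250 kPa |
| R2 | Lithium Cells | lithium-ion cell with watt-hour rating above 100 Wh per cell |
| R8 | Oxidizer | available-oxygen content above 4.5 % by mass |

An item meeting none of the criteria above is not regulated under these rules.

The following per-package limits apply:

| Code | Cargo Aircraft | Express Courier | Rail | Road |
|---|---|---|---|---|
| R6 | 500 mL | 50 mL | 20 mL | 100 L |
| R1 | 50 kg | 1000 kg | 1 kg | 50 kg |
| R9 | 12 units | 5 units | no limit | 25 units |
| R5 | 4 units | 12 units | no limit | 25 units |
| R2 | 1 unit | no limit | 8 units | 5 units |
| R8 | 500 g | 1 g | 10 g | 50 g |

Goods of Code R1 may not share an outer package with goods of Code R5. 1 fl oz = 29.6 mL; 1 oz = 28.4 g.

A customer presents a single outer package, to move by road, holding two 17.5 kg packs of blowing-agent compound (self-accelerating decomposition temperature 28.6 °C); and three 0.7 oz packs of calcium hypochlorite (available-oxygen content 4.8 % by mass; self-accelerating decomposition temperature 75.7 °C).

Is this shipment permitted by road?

No

With self-accelerating decomposition temperature 28.6 °C (< 55 °C), the blowing-agent compound falls in Code R1.
The calcium hypochlorite has available-oxygen content 4.8 % by mass, which is > 4.5 % by mass, so it is Code R8 (Oxidizer).
Code R1 quantity: two 17.5 kg packs = 35 kg.
That is within the Code R1 road limit of 50 kg.
Code R8 quantity: three 0.7 oz packs = 59.64 g.
That exceeds the Code R8 road limit of 50 g.
The segregation rule (Code R1 with Code R5) does not apply to Code R1 with Code R8.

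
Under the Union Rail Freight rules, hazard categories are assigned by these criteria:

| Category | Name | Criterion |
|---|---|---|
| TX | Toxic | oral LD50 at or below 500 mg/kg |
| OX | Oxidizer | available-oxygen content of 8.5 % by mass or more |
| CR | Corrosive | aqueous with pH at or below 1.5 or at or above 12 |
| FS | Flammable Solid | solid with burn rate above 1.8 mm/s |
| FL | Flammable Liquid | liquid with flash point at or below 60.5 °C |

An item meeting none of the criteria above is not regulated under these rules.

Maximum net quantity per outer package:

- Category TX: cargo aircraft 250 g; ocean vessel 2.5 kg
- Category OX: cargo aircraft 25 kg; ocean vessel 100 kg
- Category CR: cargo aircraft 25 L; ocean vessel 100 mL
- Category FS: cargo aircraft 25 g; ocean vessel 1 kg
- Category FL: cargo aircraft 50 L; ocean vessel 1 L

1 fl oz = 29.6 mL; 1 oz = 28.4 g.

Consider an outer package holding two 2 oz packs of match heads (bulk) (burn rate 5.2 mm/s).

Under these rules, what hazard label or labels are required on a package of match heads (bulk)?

Burn rate 5.2 mm/s meets the Category FS criterion (Flammable Solid), so the match heads (bulk) are Category FS.
Only the Category FS label is required.

Category FS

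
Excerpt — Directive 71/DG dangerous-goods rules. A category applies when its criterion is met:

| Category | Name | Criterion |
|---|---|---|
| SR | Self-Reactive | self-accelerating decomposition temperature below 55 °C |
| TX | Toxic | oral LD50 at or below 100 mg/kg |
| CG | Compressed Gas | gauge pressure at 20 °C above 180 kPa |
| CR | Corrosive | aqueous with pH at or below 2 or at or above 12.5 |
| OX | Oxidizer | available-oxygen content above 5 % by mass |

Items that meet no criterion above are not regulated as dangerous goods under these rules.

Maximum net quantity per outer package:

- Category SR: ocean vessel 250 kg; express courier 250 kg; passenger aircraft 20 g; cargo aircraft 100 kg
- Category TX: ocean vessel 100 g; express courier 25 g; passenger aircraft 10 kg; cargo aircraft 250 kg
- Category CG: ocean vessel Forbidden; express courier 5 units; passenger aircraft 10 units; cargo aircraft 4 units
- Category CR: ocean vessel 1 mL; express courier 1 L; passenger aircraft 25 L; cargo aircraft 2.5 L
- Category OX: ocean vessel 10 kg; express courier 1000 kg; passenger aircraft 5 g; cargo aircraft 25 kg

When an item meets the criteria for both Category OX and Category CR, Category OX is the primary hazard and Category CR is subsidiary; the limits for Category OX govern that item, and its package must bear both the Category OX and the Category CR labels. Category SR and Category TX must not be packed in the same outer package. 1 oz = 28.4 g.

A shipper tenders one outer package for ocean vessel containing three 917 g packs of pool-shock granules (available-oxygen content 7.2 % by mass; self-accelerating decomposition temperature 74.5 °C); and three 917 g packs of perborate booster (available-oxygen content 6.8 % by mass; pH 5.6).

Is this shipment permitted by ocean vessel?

Yes

The pool-shock granules have available-oxygen content 7.2 % by mass, which is > 5 % by mass, so they are Category OX (Oxidizer).
With available-oxygen content 6.8 % by mass (> 5 % by mass), the perborate booster falls in Category OX.
Total Category OX: (three 917 g packs = 2.751 kg) + (three 917 g packs = 2.751 kg) = 5.502 kg.
5.502 kg ≤ 10 kg (ocean vessel limit, Category OX) — within limit.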